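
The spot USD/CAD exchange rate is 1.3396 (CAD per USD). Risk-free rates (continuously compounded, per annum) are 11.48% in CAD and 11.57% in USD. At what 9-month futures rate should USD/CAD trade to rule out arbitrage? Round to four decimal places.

F = S·e^((r_CAD − r_USD)T) = 1.3396 · e^((0.1148 − 0.1157) × 9/12)
= 1.3396 · e^-0.000675 = 1.3396 × 0.999325
F = 1.3387 CAD per USD

1.3387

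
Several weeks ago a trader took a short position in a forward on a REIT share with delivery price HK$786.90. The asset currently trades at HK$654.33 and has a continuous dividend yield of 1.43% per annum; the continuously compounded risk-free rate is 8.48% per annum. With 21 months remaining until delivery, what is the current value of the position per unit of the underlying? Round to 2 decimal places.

Current fair forward for the remaining 21 months: F = S·e^((r − q)·T), (r − q) = 0.0848 − 0.0143 = 0.0705
F = 654.33 · e^(0.0705 × 21/12) = 654.33 × 1.131309 = 740.2494
Value of long forward = (F − K)·e^(−rT) = (740.2494 − 786.90) · e^(−0.0848·21/12)
= -46.6506 × 0.862086 = -40.22
Short position value = −(long value) = HK$40.22

HK$40.22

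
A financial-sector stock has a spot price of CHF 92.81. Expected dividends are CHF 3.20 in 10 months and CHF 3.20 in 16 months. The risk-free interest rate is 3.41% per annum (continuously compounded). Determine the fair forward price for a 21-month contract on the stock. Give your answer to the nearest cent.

PV(dividends) I = 3.20·e^(−0.0341·10/12) + 3.20·e^(−0.0341·16/12)
I = 3.1103 + 3.0578 = 6.1681
F = (S − I)·e^(rT) = (92.81 − 6.1681) · e^(0.0341·21/12)
= 86.6419 · e^0.059675 = 86.6419 × 1.061492 = CHF 91.97

CHF 91.97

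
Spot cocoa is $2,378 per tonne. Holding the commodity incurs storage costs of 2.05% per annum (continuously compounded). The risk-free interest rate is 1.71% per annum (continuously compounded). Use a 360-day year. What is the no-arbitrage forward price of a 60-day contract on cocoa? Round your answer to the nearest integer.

Net carry = r + u − y = 0.0171 + 0.0205 − 0.0000 = 0.0376
F = S·e^((r+u−y)T) = 2378 · e^(0.0376 × 60/360) = 2378 · e^0.006267
= 2378 × 1.006287 = $2,393 per tonne

$2,393 per tonne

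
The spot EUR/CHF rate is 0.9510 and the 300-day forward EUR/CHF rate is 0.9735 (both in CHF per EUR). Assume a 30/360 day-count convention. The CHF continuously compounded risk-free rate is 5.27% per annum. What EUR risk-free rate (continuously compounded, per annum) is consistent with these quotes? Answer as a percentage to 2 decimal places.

2.46%

F = S·e^((r_CHF − r_EUR)T) ⇒ r_EUR = r_CHF − ln(F/S)/T
ln(0.9735/0.9510) = 0.023384; /(300/360) = 0.028061
r_EUR = 0.0527 − 0.028061 = 0.024639
r_EUR = 2.46%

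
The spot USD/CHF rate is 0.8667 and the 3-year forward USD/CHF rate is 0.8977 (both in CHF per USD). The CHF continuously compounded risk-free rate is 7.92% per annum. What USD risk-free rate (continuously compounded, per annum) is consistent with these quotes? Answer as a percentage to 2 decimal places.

6.75%

F = S·e^((r_CHF − r_USD)T) ⇒ r_USD = r_CHF − ln(F/S)/T
ln(0.8977/0.8667) = 0.035143; /(3) = 0.011714
r_USD = 0.0792 − 0.011714 = 0.067486
r_USD = 6.75%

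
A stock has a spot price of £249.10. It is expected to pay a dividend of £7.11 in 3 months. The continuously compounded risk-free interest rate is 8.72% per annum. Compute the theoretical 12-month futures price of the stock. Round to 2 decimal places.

£264.21

PV(dividends) I = 7.11·e^(−0.0872·3/12)
I = 6.9567
F = (S − I)·e^(rT) = (249.10 − 6.9567) · e^(0.0872·12/12)
= 242.1433 · e^0.087200 = 242.1433 × 1.091115 = £264.21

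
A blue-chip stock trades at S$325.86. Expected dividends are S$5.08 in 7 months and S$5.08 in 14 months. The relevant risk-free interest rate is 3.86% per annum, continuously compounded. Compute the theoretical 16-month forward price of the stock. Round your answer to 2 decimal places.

PV(dividends) I = 5.08·e^(−0.0386·7/12) + 5.08·e^(−0.0386·14/12)
I = 4.9669 + 4.8563 = 9.8232
F = (S − I)·e^(rT) = (325.86 − 9.8232) · e^(0.0386·16/12)
= 316.0368 · e^0.051467 = 316.0368 × 1.052814 = S$332.73

S$332.73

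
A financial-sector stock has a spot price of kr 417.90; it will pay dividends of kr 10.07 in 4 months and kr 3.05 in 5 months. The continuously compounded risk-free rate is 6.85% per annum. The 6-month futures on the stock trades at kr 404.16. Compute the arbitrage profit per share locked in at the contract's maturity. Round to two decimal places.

PV(dividends) I = 10.07·e^(−0.0685·4/12) + 3.05·e^(−0.0685·5/12) = 12.8069
Fair futures F* = (S − I)·e^(rT) = (417.90 − 12.8069)·e^0.034250 = 405.0931 × 1.034843 = 419.2078
Market kr 404.16 < fair 419.2078: forward underpriced → reverse cash-and-carry (short the stock, invest proceeds at r, pay the dividends, go long the forward).
Profit at T = |F_mkt − F*| = |404.16 − 419.2078| = kr 15.05 per share

kr 15.05 per share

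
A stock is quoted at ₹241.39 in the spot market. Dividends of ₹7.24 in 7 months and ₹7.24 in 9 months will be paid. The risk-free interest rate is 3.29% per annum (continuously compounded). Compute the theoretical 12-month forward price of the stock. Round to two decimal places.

PV(dividends) I = 7.24·e^(−0.0329·7/12) + 7.24·e^(−0.0329·9/12)
I = 7.1024 + 7.0635 = 14.1659
F = (S − I)·e^(rT) = (241.39 − 14.1659) · e^(0.0329·12/12)
= 227.2241 · e^0.032900 = 227.2241 × 1.033447 = ₹234.82

₹234.82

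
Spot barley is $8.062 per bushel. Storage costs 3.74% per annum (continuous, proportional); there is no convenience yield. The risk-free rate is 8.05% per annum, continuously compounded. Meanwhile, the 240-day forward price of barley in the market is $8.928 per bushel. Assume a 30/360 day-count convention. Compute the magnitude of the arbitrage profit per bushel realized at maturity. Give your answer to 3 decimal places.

Fair forward: F* = S·e^(carry·T), with carry = (r + u) = 0.0805 + 0.0374 = 0.1179
F* = 8.062 · e^(0.1179 × 240/360) = 8.062 · e^0.078600 = 8.062 × 1.081772 = $8.7212
Market $8.928 > fair $8.7212: forward overpriced → cash-and-carry (buy spot, short the forward).
At maturity, profit = |F_mkt − F*| = |8.928 − 8.7212| = $0.207 per bushel

$0.207 per bushel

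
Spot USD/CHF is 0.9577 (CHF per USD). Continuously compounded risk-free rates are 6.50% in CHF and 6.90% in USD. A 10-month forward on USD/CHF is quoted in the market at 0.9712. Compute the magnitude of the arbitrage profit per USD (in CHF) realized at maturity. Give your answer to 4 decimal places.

0.0167 per USD (in CHF)

Fair forward: F* = S·e^(carry·T), with carry = (r_CHF − r_USD) = 0.0650 − 0.0690 = -0.0040
F* = 0.9577 · e^(-0.0040 × 10/12) = 0.9577 · e^-0.003333 = 0.9577 × 0.996673 = 0.9545
Market 0.9712 > fair 0.9545: forward overpriced → cash-and-carry (buy spot, short the forward).
At maturity, profit = |F_mkt − F*| = |0.9712 − 0.9545| = 0.0167 per USD (in CHF)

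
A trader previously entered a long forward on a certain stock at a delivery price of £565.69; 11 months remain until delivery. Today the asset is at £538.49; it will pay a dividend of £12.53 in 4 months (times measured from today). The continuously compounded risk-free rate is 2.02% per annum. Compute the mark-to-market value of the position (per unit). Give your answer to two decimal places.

PV(remaining dividends) I = 12.53·e^(−0.0202·4/12) = 12.4459
Current forward F = (S − I)·e^(rT) = (538.49 − 12.4459)·e^(0.0202·11/12) = 526.0441 × 1.018689 = 535.8753
Value (long) = (F − K)·e^(−rT) = (535.8753 − 565.69) × 0.981654 = -29.2677
Value = -£29.27

-£29.27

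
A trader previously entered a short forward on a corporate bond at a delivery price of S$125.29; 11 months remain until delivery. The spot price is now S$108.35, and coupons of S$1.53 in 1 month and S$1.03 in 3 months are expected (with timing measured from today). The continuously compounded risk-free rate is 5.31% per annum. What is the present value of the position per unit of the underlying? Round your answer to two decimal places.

PV(remaining coupons) I = 1.53·e^(−0.0531·1/12) + 1.03·e^(−0.0531·3/12) = 2.5397
Current forward F = (S − I)·e^(rT) = (108.35 − 2.5397)·e^(0.0531·11/12) = 105.8103 × 1.049879 = 111.0880
Value (long) = (F − K)·e^(−rT) = (111.0880 − 125.29) × 0.952491 = -13.5273
Short position value = −(long value) = S$13.53

S$13.53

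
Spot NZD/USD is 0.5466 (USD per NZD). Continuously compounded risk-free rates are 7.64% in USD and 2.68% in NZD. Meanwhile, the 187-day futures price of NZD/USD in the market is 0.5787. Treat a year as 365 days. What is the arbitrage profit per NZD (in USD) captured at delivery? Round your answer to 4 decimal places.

Fair futures: F* = S·e^(carry·T), with carry = (r_USD − r_NZD) = 0.0764 − 0.0268 = 0.0496
F* = 0.5466 · e^(0.0496 × 187/365) = 0.5466 · e^0.025412 = 0.5466 × 1.025738 = 0.5607
Market 0.5787 > fair 0.5607: forward overpriced → cash-and-carry (buy spot, short the forward).
At maturity, profit = |F_mkt − F*| = |0.5787 − 0.5607| = 0.0180 per NZD (in USD)

0.0180 per NZD (in USD)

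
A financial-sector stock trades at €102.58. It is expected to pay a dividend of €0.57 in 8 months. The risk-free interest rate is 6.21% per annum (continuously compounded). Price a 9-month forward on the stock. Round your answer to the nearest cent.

PV(dividends) I = 0.57·e^(−0.0621·8/12)
I = 0.5469
F = (S − I)·e^(rT) = (102.58 − 0.5469) · e^(0.0621·9/12)
= 102.0331 · e^0.046575 = 102.0331 × 1.047677 = €106.90

€106.90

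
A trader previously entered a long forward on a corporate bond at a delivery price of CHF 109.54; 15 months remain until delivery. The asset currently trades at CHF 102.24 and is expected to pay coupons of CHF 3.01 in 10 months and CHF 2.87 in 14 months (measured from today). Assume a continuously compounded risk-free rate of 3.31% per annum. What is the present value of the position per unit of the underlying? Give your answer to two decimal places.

PV(remaining coupons) I = 3.01·e^(−0.0331·10/12) + 2.87·e^(−0.0331·14/12) = 5.6894
Current forward F = (S − I)·e^(rT) = (102.24 − 5.6894)·e^(0.0331·15/12) = 96.5506 × 1.042243 = 100.6292
Value (long) = (F − K)·e^(−rT) = (100.6292 − 109.54) × 0.959469 = -8.5496
Value = -CHF 8.55

-CHF 8.55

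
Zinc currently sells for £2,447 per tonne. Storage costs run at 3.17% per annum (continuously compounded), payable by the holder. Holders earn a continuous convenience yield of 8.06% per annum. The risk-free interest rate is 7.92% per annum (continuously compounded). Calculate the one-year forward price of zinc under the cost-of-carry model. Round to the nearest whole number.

£2,522 per tonne

Net carry = r + u − y = 0.0792 + 0.0317 − 0.0806 = 0.0303
F = S·e^((r+u−y)T) = 2447 · e^(0.0303 × 12/12) = 2447 · e^0.030300
= 2447 × 1.030764 = £2,522 per tonne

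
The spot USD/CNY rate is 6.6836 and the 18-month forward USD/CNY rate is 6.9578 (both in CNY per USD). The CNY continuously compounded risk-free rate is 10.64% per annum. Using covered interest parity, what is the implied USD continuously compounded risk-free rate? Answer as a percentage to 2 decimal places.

F = S·e^((r_CNY − r_USD)T) ⇒ r_USD = r_CNY − ln(F/S)/T
ln(6.9578/6.6836) = 0.040207; /(18/12) = 0.026805
r_USD = 0.1064 − 0.026805 = 0.079595
r_USD = 7.96%

7.96%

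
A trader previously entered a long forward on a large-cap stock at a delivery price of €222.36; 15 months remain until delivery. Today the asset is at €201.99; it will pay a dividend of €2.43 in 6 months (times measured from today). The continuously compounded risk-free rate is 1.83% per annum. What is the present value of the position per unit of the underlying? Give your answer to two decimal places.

PV(remaining dividends) I = 2.43·e^(−0.0183·6/12) = 2.4079
Current forward F = (S − I)·e^(rT) = (201.99 − 2.4079)·e^(0.0183·15/12) = 199.5821 × 1.023139 = 204.2002
Value (long) = (F − K)·e^(−rT) = (204.2002 − 222.36) × 0.977385 = -17.7491
Value = -€17.75

-€17.75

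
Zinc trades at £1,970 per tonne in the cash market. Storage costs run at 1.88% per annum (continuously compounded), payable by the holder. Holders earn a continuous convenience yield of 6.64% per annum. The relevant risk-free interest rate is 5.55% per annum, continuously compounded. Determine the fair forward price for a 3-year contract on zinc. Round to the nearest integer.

Net carry = r + u − y = 0.0555 + 0.0188 − 0.0664 = 0.0079
F = S·e^((r+u−y)T) = 1970 · e^(0.0079 × 3) = 1970 · e^0.023700
= 1970 × 1.023983 = £2,017 per tonne

£2,017 per tonne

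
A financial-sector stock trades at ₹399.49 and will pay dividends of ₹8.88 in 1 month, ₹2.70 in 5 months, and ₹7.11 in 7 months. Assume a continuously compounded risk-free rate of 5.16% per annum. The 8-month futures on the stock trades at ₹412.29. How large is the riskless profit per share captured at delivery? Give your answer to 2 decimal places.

₹17.85 per share

PV(dividends) I = 8.88·e^(−0.0516·1/12) + 2.70·e^(−0.0516·5/12) + 7.11·e^(−0.0516·7/12) = 18.3836
Fair futures F* = (S − I)·e^(rT) = (399.49 − 18.3836)·e^0.034400 = 381.1064 × 1.034999 = 394.4447
Market ₹412.29 > fair 394.4447: forward overpriced → cash-and-carry (borrow at r, buy the stock and collect the dividends, short the forward).
Profit at T = |F_mkt − F*| = |412.29 − 394.4447| = ₹17.85 per share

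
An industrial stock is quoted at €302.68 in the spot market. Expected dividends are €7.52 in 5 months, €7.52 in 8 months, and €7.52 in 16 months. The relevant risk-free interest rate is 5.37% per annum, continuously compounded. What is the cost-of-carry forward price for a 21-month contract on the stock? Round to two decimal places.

€308.76

PV(dividends) I = 7.52·e^(−0.0537·5/12) + 7.52·e^(−0.0537·8/12) + 7.52·e^(−0.0537·16/12)
I = 7.3536 + 7.2555 + 7.0004 = 21.6095
F = (S − I)·e^(rT) = (302.68 − 21.6095) · e^(0.0537·21/12)
= 281.0705 · e^0.093975 = 281.0705 × 1.098532 = €308.76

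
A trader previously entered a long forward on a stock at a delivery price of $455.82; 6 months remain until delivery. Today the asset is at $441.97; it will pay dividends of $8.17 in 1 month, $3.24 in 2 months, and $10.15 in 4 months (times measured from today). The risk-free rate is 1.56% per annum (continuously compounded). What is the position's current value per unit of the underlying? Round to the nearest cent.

PV(remaining dividends) I = 8.17·e^(−0.0156·1/12) + 3.24·e^(−0.0156·2/12) + 10.15·e^(−0.0156·4/12) = 21.4883
Current forward F = (S − I)·e^(rT) = (441.97 − 21.4883)·e^(0.0156·6/12) = 420.4817 × 1.007830 = 423.7741
Value (long) = (F − K)·e^(−rT) = (423.7741 − 455.82) × 0.992230 = -31.7969
Value = -$31.80

-$31.80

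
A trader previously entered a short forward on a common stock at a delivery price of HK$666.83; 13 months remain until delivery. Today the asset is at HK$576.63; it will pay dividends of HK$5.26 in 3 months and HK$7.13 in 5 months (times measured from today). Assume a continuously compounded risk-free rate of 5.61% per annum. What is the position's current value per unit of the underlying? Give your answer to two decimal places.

PV(remaining dividends) I = 5.26·e^(−0.0561·3/12) + 7.13·e^(−0.0561·5/12) = 12.1520
Current forward F = (S − I)·e^(rT) = (576.63 − 12.1520)·e^(0.0561·13/12) = 564.4780 × 1.062660 = 599.8482
Value (long) = (F − K)·e^(−rT) = (599.8482 − 666.83) × 0.941035 = -63.0322
Short position value = −(long value) = HK$63.03

HK$63.03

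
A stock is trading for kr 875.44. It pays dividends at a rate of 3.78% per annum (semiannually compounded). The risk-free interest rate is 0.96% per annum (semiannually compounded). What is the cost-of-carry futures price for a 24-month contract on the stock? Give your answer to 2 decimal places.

kr 827.98

F = S · (1+r/2)^(2T) / (1+q/2)^(2T)
= 875.44 × 1.019339 / 1.077770 = 875.44 × 0.945785
F = kr 827.98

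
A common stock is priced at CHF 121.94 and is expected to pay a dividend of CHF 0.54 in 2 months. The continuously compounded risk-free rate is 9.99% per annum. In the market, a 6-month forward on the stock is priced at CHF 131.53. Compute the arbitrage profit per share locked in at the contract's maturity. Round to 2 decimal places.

CHF 3.90 per share

PV(dividends) I = 0.54·e^(−0.0999·2/12) = 0.5311
Fair forward F* = (S − I)·e^(rT) = (121.94 − 0.5311)·e^0.049950 = 121.4089 × 1.051219 = 127.6273
Market CHF 131.53 > fair 127.6273: forward overpriced → cash-and-carry (borrow at r, buy the stock and collect the dividends, short the forward).
Profit at T = |F_mkt − F*| = |131.53 − 127.6273| = CHF 3.90 per share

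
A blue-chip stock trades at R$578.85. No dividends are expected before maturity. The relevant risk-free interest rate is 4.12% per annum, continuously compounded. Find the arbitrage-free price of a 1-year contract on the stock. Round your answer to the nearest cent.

F = S·e^(rT) = 578.85 · e^(0.0412 × 1)
= 578.85 · e^0.041200 = 578.85 × 1.042060
F = R$603.20

R$603.20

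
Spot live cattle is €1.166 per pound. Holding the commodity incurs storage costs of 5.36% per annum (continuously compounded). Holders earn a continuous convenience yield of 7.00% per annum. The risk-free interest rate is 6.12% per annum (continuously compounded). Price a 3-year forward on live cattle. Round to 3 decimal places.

Net carry = r + u − y = 0.0612 + 0.0536 − 0.0700 = 0.0448
F = S·e^((r+u−y)T) = 1.166 · e^(0.0448 × 3) = 1.166 · e^0.134400
= 1.166 × 1.143850 = €1.334 per pound

€1.334 per pound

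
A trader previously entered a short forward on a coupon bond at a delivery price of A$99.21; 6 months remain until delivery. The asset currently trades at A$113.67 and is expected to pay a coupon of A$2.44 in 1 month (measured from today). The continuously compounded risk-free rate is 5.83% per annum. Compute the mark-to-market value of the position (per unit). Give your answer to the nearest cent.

PV(remaining coupons) I = 2.44·e^(−0.0583·1/12) = 2.4282
Current forward F = (S − I)·e^(rT) = (113.67 − 2.4282)·e^(0.0583·6/12) = 111.2418 × 1.029579 = 114.5322
Value (long) = (F − K)·e^(−rT) = (114.5322 − 99.21) × 0.971271 = 14.8820
Short position value = −(long value) = -A$14.88

-A$14.88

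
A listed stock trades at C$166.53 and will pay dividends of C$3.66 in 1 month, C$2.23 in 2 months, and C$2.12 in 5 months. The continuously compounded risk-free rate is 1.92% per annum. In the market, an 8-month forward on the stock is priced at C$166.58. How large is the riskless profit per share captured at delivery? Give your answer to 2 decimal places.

C$5.99 per share

PV(dividends) I = 3.66·e^(−0.0192·1/12) + 2.23·e^(−0.0192·2/12) + 2.12·e^(−0.0192·5/12) = 7.9801
Fair forward F* = (S − I)·e^(rT) = (166.53 − 7.9801)·e^0.012800 = 158.5499 × 1.012882 = 160.5923
Market C$166.58 > fair 160.5923: forward overpriced → cash-and-carry (borrow at r, buy the stock and collect the dividends, short the forward).
Profit at T = |F_mkt − F*| = |166.58 − 160.5923| = C$5.99 per share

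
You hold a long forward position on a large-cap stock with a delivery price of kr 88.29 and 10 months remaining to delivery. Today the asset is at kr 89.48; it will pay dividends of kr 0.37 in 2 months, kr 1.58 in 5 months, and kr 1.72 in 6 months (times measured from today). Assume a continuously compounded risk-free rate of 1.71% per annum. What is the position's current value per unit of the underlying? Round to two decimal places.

-kr 1.20

PV(remaining dividends) I = 0.37·e^(−0.0171·2/12) + 1.58·e^(−0.0171·5/12) + 1.72·e^(−0.0171·6/12) = 3.6431
Current forward F = (S − I)·e^(rT) = (89.48 − 3.6431)·e^(0.0171·10/12) = 85.8369 × 1.014352 = 87.0688
Value (long) = (F − K)·e^(−rT) = (87.0688 − 88.29) × 0.985851 = -1.2039
Value = -kr 1.20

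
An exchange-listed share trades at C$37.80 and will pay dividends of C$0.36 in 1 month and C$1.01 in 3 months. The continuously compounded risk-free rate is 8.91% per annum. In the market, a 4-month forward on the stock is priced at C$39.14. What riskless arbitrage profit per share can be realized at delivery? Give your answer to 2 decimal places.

PV(dividends) I = 0.36·e^(−0.0891·1/12) + 1.01·e^(−0.0891·3/12) = 1.3451
Fair forward F* = (S − I)·e^(rT) = (37.80 − 1.3451)·e^0.029700 = 36.4549 × 1.030145 = 37.5538
Market C$39.14 > fair 37.5538: forward overpriced → cash-and-carry (borrow at r, buy the stock and collect the dividends, short the forward).
Profit at T = |F_mkt − F*| = |39.14 − 37.5538| = C$1.59 per share

C$1.59 per share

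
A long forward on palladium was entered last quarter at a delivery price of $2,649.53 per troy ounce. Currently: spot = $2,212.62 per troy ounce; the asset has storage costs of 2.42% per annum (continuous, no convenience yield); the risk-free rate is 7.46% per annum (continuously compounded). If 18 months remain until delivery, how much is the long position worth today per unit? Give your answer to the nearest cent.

Current fair forward for the remaining 18 months: F = S·e^((r + u)·T), (r + u) = 0.0746 + 0.0242 = 0.0988
F = 2212.62 · e^(0.0988 × 18/12) = 2212.62 × 1.15974482 = 2566.0746
Value of long forward = (F − K)·e^(−rT) = (2566.0746 − 2649.53) · e^(−0.0746·18/12)
= -83.4554 × 0.89413367 = -74.62

-$74.62 per troy ounce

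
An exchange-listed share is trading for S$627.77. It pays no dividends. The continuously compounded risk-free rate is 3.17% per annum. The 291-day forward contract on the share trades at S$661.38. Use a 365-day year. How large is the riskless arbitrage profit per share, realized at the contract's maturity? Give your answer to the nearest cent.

S$17.54 per share

Fair forward: F* = S·e^(carry·T), with carry = r = 0.0317
F* = 627.77 · e^(0.0317 × 291/365) = 627.77 · e^0.025273 = 627.77 × 1.025595 = S$643.8378
Market S$661.38 > fair S$643.8378: forward overpriced → cash-and-carry (buy spot, short the forward).
At maturity, profit = |F_mkt − F*| = |661.38 − 643.8378| = S$17.54 per share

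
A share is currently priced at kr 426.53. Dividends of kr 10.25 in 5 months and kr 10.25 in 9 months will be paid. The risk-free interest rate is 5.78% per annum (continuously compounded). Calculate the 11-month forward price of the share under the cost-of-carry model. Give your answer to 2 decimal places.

PV(dividends) I = 10.25·e^(−0.0578·5/12) + 10.25·e^(−0.0578·9/12)
I = 10.0061 + 9.8152 = 19.8213
F = (S − I)·e^(rT) = (426.53 − 19.8213) · e^(0.0578·11/12)
= 406.7087 · e^0.052983 = 406.7087 × 1.054412 = kr 428.84

kr 428.84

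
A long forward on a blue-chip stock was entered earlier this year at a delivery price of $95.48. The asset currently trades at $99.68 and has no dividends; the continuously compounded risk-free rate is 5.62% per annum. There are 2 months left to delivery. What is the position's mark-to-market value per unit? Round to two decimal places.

$5.09

Current fair forward for the remaining 2 months: F = S·e^(r·T), r = 0.0562
F = 99.68 · e^(0.0562 × 2/12) = 99.68 × 1.009411 = 100.6181
Value of long forward = (F − K)·e^(−rT) = (100.6181 − 95.48) · e^(−0.0562·2/12)
= 5.1381 × 0.990677 = 5.09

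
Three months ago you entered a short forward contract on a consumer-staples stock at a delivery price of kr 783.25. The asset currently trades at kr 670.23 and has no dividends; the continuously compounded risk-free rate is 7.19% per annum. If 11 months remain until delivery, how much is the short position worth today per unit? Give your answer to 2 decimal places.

kr 63.06

Current fair forward for the remaining 11 months: F = S·e^(r·T), r = 0.0719
F = 670.23 · e^(0.0719 × 11/12) = 670.23 × 1.068129 = 715.8921
Value of long forward = (F − K)·e^(−rT) = (715.8921 − 783.25) · e^(−0.0719·11/12)
= -67.3579 × 0.936217 = -63.06
Short position value = −(long value) = kr 63.06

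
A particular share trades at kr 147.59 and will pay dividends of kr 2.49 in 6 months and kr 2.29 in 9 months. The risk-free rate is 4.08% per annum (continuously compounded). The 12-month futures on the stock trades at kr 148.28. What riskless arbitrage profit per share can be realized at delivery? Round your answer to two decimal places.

PV(dividends) I = 2.49·e^(−0.0408·6/12) + 2.29·e^(−0.0408·9/12) = 4.6607
Fair futures F* = (S − I)·e^(rT) = (147.59 − 4.6607)·e^0.040800 = 142.9293 × 1.041644 = 148.8814
Market kr 148.28 < fair 148.8814: forward underpriced → reverse cash-and-carry (short the stock, invest proceeds at r, pay the dividends, go long the forward).
Profit at T = |F_mkt − F*| = |148.28 − 148.8814| = kr 0.60 per share

kr 0.60 per share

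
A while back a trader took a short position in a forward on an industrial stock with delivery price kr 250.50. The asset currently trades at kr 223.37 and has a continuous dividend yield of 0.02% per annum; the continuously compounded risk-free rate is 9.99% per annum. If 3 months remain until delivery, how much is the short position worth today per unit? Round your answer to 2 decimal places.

kr 20.96

Current fair forward for the remaining 3 months: F = S·e^((r − q)·T), (r − q) = 0.0999 − 0.0002 = 0.0997
F = 223.37 · e^(0.0997 × 3/12) = 223.37 × 1.025238 = 229.0074
Value of long forward = (F − K)·e^(−rT) = (229.0074 − 250.50) · e^(−0.0999·3/12)
= -21.4926 × 0.975334 = -20.96
Short position value = −(long value) = kr 20.96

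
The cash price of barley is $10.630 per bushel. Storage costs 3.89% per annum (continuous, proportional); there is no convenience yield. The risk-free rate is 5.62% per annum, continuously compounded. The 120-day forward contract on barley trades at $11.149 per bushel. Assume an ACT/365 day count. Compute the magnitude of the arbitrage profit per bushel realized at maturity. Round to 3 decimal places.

Fair forward: F* = S·e^(carry·T), with carry = (r + u) = 0.0562 + 0.0389 = 0.0951
F* = 10.630 · e^(0.0951 × 120/365) = 10.630 · e^0.031266 = 10.630 × 1.031760 = $10.9676
Market $11.149 > fair $10.9676: forward overpriced → cash-and-carry (buy spot, short the forward).
At maturity, profit = |F_mkt − F*| = |11.149 − 10.9676| = $0.181 per bushel

$0.181 per bushel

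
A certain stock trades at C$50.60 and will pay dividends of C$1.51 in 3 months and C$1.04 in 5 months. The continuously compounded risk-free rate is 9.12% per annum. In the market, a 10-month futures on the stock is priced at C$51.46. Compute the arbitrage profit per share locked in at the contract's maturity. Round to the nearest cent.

PV(dividends) I = 1.51·e^(−0.0912·3/12) + 1.04·e^(−0.0912·5/12) = 2.4772
Fair futures F* = (S − I)·e^(rT) = (50.60 − 2.4772)·e^0.076000 = 48.1228 × 1.078963 = 51.9227
Market C$51.46 < fair 51.9227: forward underpriced → reverse cash-and-carry (short the stock, invest proceeds at r, pay the dividends, go long the forward).
Profit at T = |F_mkt − F*| = |51.46 − 51.9227| = C$0.46 per share

C$0.46 per share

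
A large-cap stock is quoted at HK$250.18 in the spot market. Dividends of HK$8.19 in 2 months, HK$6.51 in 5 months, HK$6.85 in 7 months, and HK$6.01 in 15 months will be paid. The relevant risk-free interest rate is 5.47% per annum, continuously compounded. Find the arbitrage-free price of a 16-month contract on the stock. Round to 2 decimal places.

PV(dividends) I = 8.19·e^(−0.0547·2/12) + 6.51·e^(−0.0547·5/12) + 6.85·e^(−0.0547·7/12) + 6.01·e^(−0.0547·15/12)
I = 8.1157 + 6.3633 + 6.6349 + 5.6128 = 26.7267
F = (S − I)·e^(rT) = (250.18 − 26.7267) · e^(0.0547·16/12)
= 223.4533 · e^0.072933 = 223.4533 × 1.075658 = HK$240.36

HK$240.36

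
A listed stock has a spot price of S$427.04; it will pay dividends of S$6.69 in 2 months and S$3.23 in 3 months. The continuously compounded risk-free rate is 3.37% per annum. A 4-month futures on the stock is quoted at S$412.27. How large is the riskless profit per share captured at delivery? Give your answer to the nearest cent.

PV(dividends) I = 6.69·e^(−0.0337·2/12) + 3.23·e^(−0.0337·3/12) = 9.8554
Fair futures F* = (S − I)·e^(rT) = (427.04 − 9.8554)·e^0.011233 = 417.1846 × 1.011296 = 421.8971
Market S$412.27 < fair 421.8971: forward underpriced → reverse cash-and-carry (short the stock, invest proceeds at r, pay the dividends, go long the forward).
Profit at T = |F_mkt − F*| = |412.27 − 421.8971| = S$9.63 per share

S$9.63 per share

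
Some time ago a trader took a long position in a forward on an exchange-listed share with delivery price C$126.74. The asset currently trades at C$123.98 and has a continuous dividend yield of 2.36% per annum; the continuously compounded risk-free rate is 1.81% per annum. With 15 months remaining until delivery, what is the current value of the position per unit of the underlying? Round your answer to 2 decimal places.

-C$3.53

Current fair forward for the remaining 15 months: F = S·e^((r − q)·T), (r − q) = 0.0181 − 0.0236 = -0.0055
F = 123.98 · e^(-0.0055 × 15/12) = 123.98 × 0.993149 = 123.1306
Value of long forward = (F − K)·e^(−rT) = (123.1306 − 126.74) · e^(−0.0181·15/12)
= -3.6094 × 0.977629 = -3.53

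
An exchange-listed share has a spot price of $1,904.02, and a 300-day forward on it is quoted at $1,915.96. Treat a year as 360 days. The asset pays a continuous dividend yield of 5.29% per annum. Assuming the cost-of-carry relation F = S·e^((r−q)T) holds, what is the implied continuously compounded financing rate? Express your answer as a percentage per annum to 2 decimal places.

6.04%

From F = S·e^((r−q)T): (r − q) = ln(F/S)/T
ln(1915.96/1904.02) = ln(1.006271) = 0.006251
(r − q) = 0.006251 / (300/360) = 0.007501
r = ln(F/S)/T + q = 0.007501 + 0.0529 = 0.060401
r = 6.04%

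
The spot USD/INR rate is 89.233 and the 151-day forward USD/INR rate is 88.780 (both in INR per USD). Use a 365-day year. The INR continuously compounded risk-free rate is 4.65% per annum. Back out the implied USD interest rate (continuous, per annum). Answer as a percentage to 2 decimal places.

5.88%

F = S·e^((r_INR − r_USD)T) ⇒ r_USD = r_INR − ln(F/S)/T
ln(88.780/89.233) = -0.005090; /(151/365) = -0.012304
r_USD = 0.0465 + 0.012304 = 0.058804
r_USD = 5.88%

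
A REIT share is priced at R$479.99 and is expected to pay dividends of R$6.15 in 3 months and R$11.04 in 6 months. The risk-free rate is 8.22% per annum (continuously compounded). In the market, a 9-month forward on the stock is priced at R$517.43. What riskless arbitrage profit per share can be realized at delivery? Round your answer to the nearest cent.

R$24.59 per share

PV(dividends) I = 6.15·e^(−0.0822·3/12) + 11.04·e^(−0.0822·6/12) = 16.6204
Fair forward F* = (S − I)·e^(rT) = (479.99 − 16.6204)·e^0.061650 = 463.3696 × 1.063590 = 492.8353
Market R$517.43 > fair 492.8353: forward overpriced → cash-and-carry (borrow at r, buy the stock and collect the dividends, short the forward).
Profit at T = |F_mkt − F*| = |517.43 − 492.8353| = R$24.59 per share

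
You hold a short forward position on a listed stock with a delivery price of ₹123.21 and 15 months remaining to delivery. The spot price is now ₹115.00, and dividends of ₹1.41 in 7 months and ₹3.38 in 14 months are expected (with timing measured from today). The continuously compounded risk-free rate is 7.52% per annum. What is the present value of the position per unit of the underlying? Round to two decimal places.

₹1.60

PV(remaining dividends) I = 1.41·e^(−0.0752·7/12) + 3.38·e^(−0.0752·14/12) = 4.4456
Current forward F = (S − I)·e^(rT) = (115.00 − 4.4456)·e^(0.0752·15/12) = 110.5544 × 1.098560 = 121.4506
Value (long) = (F − K)·e^(−rT) = (121.4506 − 123.21) × 0.910283 = -1.6016
Short position value = −(long value) = ₹1.60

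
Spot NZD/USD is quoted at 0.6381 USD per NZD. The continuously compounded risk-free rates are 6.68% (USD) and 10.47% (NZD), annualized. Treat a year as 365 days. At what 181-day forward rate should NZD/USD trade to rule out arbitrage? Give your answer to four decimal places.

0.6262

F = S·e^((r_USD − r_NZD)T) = 0.6381 · e^((0.0668 − 0.1047) × 181/365)
= 0.6381 · e^-0.018794 = 0.6381 × 0.981382
F = 0.6262 USD per NZD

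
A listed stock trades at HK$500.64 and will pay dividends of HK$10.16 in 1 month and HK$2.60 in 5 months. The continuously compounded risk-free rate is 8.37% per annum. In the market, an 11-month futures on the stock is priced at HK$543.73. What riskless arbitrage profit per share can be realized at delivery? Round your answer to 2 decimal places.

PV(dividends) I = 10.16·e^(−0.0837·1/12) + 2.60·e^(−0.0837·5/12) = 12.6003
Fair futures F* = (S − I)·e^(rT) = (500.64 − 12.6003)·e^0.076725 = 488.0397 × 1.079745 = 526.9584
Market HK$543.73 > fair 526.9584: forward overpriced → cash-and-carry (borrow at r, buy the stock and collect the dividends, short the forward).
Profit at T = |F_mkt − F*| = |543.73 − 526.9584| = HK$16.77 per share

HK$16.77 per share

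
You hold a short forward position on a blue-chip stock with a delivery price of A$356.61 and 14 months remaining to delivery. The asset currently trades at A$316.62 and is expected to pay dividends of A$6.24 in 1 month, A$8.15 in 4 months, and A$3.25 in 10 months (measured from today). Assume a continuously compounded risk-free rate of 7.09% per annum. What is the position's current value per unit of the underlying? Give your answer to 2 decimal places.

PV(remaining dividends) I = 6.24·e^(−0.0709·1/12) + 8.15·e^(−0.0709·4/12) + 3.25·e^(−0.0709·10/12) = 17.2264
Current forward F = (S − I)·e^(rT) = (316.62 − 17.2264)·e^(0.0709·14/12) = 299.3936 × 1.086234 = 325.2115
Value (long) = (F − K)·e^(−rT) = (325.2115 − 356.61) × 0.920612 = -28.9058
Short position value = −(long value) = A$28.91

A$28.91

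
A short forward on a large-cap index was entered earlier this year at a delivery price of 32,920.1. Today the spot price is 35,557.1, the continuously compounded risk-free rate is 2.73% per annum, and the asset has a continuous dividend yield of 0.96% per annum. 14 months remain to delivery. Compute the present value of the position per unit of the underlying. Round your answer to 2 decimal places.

Current fair forward for the remaining 14 months: F = S·e^((r − q)·T), (r − q) = 0.0273 − 0.0096 = 0.0177
F = 35557.1 · e^(0.0177 × 14/12) = 35557.1 × 1.02086469 = 36298.9879
Value of long forward = (F − K)·e^(−rT) = (36298.9879 − 32920.1) · e^(−0.0273·14/12)
= 3378.8879 × 0.96865187 = 3272.97
Short position value = −(long value) = -3272.97

-3272.97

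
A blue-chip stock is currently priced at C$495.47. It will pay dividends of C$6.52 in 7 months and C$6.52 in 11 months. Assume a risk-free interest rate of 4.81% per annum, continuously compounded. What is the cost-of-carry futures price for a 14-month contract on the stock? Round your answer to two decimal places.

PV(dividends) I = 6.52·e^(−0.0481·7/12) + 6.52·e^(−0.0481·11/12)
I = 6.3396 + 6.2388 = 12.5784
F = (S − I)·e^(rT) = (495.47 − 12.5784) · e^(0.0481·14/12)
= 482.8916 · e^0.056117 = 482.8916 × 1.057721 = C$510.76

C$510.76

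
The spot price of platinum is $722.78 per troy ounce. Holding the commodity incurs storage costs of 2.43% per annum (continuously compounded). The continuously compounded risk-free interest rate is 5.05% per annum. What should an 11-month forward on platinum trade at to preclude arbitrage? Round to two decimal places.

$774.08 per troy ounce

Net carry = r + u − y = 0.0505 + 0.0243 − 0.0000 = 0.0748
F = S·e^((r+u−y)T) = 722.78 · e^(0.0748 × 11/12) = 722.78 · e^0.068567
= 722.78 × 1.070972 = $774.08 per troy ounce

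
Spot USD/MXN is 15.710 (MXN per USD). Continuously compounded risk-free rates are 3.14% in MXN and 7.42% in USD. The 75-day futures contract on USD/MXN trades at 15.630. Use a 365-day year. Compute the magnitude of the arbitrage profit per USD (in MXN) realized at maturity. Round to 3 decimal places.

Fair futures: F* = S·e^(carry·T), with carry = (r_MXN − r_USD) = 0.0314 − 0.0742 = -0.0428
F* = 15.710 · e^(-0.0428 × 75/365) = 15.710 · e^-0.008795 = 15.710 × 0.991244 = 15.5724
Market 15.630 > fair 15.5724: forward overpriced → cash-and-carry (buy spot, short the forward).
At maturity, profit = |F_mkt − F*| = |15.630 − 15.5724| = 0.058 per USD (in MXN)

0.058 per USD (in MXN)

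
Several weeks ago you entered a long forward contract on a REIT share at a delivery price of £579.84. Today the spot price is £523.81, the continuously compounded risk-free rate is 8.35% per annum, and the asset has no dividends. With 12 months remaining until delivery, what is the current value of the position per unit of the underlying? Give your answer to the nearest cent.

Current fair forward for the remaining 12 months: F = S·e^(r·T), r = 0.0835
F = 523.81 · e^(0.0835 × 12/12) = 523.81 × 1.087085 = 569.4260
Value of long forward = (F − K)·e^(−rT) = (569.4260 − 579.84) · e^(−0.0835·12/12)
= -10.4140 × 0.919891 = -9.58

-£9.58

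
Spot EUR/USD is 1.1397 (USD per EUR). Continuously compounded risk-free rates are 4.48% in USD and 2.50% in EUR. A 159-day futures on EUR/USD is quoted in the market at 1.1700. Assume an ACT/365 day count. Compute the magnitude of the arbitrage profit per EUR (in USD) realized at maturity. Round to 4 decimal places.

Fair futures: F* = S·e^(carry·T), with carry = (r_USD − r_EUR) = 0.0448 − 0.0250 = 0.0198
F* = 1.1397 · e^(0.0198 × 159/365) = 1.1397 · e^0.008625 = 1.1397 × 1.008662 = 1.1496
Market 1.1700 > fair 1.1496: forward overpriced → cash-and-carry (buy spot, short the forward).
At maturity, profit = |F_mkt − F*| = |1.1700 − 1.1496| = 0.0204 per EUR (in USD)

0.0204 per EUR (in USD)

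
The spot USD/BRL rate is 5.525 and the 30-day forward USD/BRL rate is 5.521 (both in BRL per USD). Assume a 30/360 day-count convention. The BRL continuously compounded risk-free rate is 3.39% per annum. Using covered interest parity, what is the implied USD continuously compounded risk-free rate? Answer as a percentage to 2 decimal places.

4.26%

F = S·e^((r_BRL − r_USD)T) ⇒ r_USD = r_BRL − ln(F/S)/T
ln(5.521/5.525) = -0.000724; /(30/360) = -0.008688
r_USD = 0.0339 + 0.008688 = 0.042588
r_USD = 4.26%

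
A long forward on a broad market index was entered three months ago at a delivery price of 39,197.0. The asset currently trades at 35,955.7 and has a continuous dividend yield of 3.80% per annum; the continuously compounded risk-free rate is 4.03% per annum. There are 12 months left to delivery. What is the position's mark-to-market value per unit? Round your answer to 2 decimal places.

Current fair forward for the remaining 12 months: F = S·e^((r − q)·T), (r − q) = 0.0403 − 0.0380 = 0.0023
F = 35955.7 · e^(0.0023 × 12/12) = 35955.7 × 1.00230265 = 36038.4934
Value of long forward = (F − K)·e^(−rT) = (36038.4934 − 39197.0) · e^(−0.0403·12/12)
= -3158.5066 × 0.96050125 = -3033.75

-3033.75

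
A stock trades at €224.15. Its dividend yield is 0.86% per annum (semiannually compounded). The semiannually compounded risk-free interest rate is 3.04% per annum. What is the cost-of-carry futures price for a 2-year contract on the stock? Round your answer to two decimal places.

€234.04

F = S · (1+r/2)^(2T) / (1+q/2)^(2T)
= 224.15 × 1.062200 / 1.017311 = 224.15 × 1.044125
F = €234.04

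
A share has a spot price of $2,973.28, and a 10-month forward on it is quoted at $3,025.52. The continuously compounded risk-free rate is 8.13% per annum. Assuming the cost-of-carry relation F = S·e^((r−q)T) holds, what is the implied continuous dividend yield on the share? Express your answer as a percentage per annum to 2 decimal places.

6.04%

From F = S·e^((r−q)T): (r − q) = ln(F/S)/T
ln(3025.52/2973.28) = ln(1.017570) = 0.017417
(r − q) = 0.017417 / (10/12) = 0.020900
q = r − ln(F/S)/T = 0.0813 − 0.020900 = 0.060400
q = 6.04%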